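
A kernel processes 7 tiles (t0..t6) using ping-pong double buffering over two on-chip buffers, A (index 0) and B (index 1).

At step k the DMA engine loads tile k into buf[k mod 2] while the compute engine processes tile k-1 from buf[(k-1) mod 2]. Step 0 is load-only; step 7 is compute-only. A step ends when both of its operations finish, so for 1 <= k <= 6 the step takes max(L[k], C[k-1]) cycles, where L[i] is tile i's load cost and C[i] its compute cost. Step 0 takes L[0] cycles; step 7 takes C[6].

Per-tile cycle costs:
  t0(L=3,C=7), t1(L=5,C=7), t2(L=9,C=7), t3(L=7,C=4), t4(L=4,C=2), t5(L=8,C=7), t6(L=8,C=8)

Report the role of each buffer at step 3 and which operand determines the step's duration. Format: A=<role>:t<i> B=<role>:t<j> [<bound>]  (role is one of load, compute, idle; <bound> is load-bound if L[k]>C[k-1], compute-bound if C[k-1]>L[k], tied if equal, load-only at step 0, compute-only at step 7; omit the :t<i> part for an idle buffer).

step 0: L[0]=3 → dur=3, Σ=3 | A=load:t0 B=idle [load-only]
step 1: L[1]=5 C[0]=7 → dur=7, Σ=10 | A=compute:t0 B=load:t1 [compute-bound]
step 2: L[2]=9 C[1]=7 → dur=9, Σ=19 | A=load:t2 B=compute:t1 [load-bound]
step 3: L[3]=7 C[2]=7 → dur=7, Σ=26 | A=compute:t2 B=load:t3 [tied]
step 4: L[4]=4 C[3]=4 → dur=4, Σ=30 | A=load:t4 B=compute:t3 [tied]
step 5: L[5]=8 C[4]=2 → dur=8, Σ=38 | A=compute:t4 B=load:t5 [load-bound]
step 6: L[6]=8 C[5]=7 → dur=8, Σ=46 | A=load:t6 B=compute:t5 [load-bound]
step 7: C[6]=8 → dur=8, Σ=54 | A=compute:t6 B=idle [compute-only]

step 3: A=compute:t2 B=load:t3 [tied]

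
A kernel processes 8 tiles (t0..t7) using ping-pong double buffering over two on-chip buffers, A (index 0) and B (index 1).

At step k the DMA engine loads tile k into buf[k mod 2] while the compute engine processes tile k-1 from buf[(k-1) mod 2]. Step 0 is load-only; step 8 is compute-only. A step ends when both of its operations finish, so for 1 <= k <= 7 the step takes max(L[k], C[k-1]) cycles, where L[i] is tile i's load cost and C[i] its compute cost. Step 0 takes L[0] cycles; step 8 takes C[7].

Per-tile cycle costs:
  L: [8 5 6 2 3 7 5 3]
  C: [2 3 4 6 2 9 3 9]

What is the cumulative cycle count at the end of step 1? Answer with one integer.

  0. 8=8c; end=8; A:t0 B:-
  1. max(5,2)=5c; end=13; A:t0 B:t1
  2. max(6,3)=6c; end=19; A:t2 B:t1
  3. max(2,4)=4c; end=23; A:t2 B:t3
  4. max(3,6)=6c; end=29; A:t4 B:t3
  5. max(7,2)=7c; end=36; A:t4 B:t5
  6. max(5,9)=9c; end=45; A:t6 B:t5
  7. max(3,3)=3c; end=48; A:t6 B:t7
  8. 9=9c; end=57; A:t6 B:t7

end_cycle[1] = 13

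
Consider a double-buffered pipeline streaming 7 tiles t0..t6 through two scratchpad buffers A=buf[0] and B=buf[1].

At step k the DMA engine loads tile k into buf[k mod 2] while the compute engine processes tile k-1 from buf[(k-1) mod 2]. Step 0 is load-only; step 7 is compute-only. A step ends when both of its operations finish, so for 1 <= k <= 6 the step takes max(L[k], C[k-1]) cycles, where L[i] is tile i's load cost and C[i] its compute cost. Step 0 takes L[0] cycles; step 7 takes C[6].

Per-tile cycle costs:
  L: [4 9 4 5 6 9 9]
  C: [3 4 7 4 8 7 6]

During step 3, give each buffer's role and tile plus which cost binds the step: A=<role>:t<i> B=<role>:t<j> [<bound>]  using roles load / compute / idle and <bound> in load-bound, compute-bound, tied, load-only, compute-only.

k=0 load=t0/4c comp=- wait=4 total=4
k=1 load=t1/9c comp=t0/3c wait=9 total=13
k=2 load=t2/4c comp=t1/4c wait=4 total=17
k=3 load=t3/5c comp=t2/7c wait=7 total=24
k=4 load=t4/6c comp=t3/4c wait=6 total=30
k=5 load=t5/9c comp=t4/8c wait=9 total=39
k=6 load=t6/9c comp=t5/7c wait=9 total=48
k=7 load=- comp=t6/6c wait=6 total=54

step 3: A=compute:t2 B=load:t3 [compute-bound]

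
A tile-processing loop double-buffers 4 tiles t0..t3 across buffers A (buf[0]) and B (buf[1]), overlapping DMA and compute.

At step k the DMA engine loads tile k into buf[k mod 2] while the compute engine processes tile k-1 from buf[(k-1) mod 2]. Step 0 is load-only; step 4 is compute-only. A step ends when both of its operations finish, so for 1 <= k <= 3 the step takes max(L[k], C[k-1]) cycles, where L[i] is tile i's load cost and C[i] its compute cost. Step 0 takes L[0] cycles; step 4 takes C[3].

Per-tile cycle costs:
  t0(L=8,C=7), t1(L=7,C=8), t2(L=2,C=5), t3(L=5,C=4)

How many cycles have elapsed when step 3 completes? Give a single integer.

  0. 8=8c; end=8; A:t0 B:-
  1. max(7,7)=7c; end=15; A:t0 B:t1
  2. max(2,8)=8c; end=23; A:t2 B:t1
  3. max(5,5)=5c; end=28; A:t2 B:t3
  4. 4=4c; end=32; A:t2 B:t3

end_cycle[3] = 28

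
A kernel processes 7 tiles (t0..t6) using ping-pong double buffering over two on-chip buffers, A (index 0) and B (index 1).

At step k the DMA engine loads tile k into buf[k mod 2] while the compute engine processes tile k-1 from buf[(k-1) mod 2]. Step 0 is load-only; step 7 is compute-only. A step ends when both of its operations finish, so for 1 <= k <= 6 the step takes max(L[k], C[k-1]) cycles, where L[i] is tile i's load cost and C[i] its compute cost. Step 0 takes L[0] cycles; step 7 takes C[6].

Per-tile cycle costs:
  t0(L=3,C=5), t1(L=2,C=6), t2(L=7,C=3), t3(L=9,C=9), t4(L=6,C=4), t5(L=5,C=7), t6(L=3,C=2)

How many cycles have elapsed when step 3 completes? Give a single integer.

end_cycle[3] = 24

step 0: L[0]=3 → dur=3, Σ=3 | A=load:t0 B=idle [load-only]
step 1: L[1]=2 C[0]=5 → dur=5, Σ=8 | A=compute:t0 B=load:t1 [compute-bound]
step 2: L[2]=7 C[1]=6 → dur=7, Σ=15 | A=load:t2 B=compute:t1 [load-bound]
step 3: L[3]=9 C[2]=3 → dur=9, Σ=24 | A=compute:t2 B=load:t3 [load-bound]
step 4: L[4]=6 C[3]=9 → dur=9, Σ=33 | A=load:t4 B=compute:t3 [compute-bound]
step 5: L[5]=5 C[4]=4 → dur=5, Σ=38 | A=compute:t4 B=load:t5 [load-bound]
step 6: L[6]=3 C[5]=7 → dur=7, Σ=45 | A=load:t6 B=compute:t5 [compute-bound]
step 7: C[6]=2 → dur=2, Σ=47 | A=compute:t6 B=idle [compute-only]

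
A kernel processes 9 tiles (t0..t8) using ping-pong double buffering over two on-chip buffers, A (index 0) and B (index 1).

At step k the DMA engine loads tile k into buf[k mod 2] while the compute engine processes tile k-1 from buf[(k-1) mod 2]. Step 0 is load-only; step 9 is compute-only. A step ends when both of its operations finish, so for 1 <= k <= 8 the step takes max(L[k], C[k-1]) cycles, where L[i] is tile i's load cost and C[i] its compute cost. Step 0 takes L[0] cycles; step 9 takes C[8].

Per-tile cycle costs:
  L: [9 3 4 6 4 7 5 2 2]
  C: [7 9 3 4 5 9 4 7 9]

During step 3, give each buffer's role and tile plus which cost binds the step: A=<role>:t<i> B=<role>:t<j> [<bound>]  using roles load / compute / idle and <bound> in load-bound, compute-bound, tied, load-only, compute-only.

[0] DMA t0→A (9c) ∥ CU idle ⇒ 9c, clock 9
[1] DMA t1→B (3c) ∥ CU A:t0 (7c) ⇒ 7c, clock 16
[2] DMA t2→A (4c) ∥ CU B:t1 (9c) ⇒ 9c, clock 25
[3] DMA t3→B (6c) ∥ CU A:t2 (3c) ⇒ 6c, clock 31
[4] DMA t4→A (4c) ∥ CU B:t3 (4c) ⇒ 4c, clock 35
[5] DMA t5→B (7c) ∥ CU A:t4 (5c) ⇒ 7c, clock 42
[6] DMA t6→A (5c) ∥ CU B:t5 (9c) ⇒ 9c, clock 51
[7] DMA t7→B (2c) ∥ CU A:t6 (4c) ⇒ 4c, clock 55
[8] DMA t8→A (2c) ∥ CU B:t7 (7c) ⇒ 7c, clock 62
[9] DMA idle ∥ CU A:t8 (9c) ⇒ 9c, clock 71

step 3: A=compute:t2 B=load:t3 [load-bound]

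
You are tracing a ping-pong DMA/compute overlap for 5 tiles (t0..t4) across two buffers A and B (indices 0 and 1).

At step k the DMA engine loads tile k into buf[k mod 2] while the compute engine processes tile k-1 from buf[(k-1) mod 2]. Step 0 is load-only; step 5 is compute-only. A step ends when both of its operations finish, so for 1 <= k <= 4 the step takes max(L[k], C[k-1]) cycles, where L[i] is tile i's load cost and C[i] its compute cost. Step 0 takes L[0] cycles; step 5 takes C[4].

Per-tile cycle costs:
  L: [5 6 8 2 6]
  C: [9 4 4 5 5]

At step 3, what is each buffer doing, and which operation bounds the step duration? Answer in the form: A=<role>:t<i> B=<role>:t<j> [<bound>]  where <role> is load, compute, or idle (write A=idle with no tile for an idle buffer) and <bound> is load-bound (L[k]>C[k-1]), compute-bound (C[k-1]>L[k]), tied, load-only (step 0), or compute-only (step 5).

k=0 load=t0/5c comp=- wait=5 total=5
k=1 load=t1/6c comp=t0/9c wait=9 total=14
k=2 load=t2/8c comp=t1/4c wait=8 total=22
k=3 load=t3/2c comp=t2/4c wait=4 total=26
k=4 load=t4/6c comp=t3/5c wait=6 total=32
k=5 load=- comp=t4/5c wait=5 total=37

step 3: A=compute:t2 B=load:t3 [compute-bound]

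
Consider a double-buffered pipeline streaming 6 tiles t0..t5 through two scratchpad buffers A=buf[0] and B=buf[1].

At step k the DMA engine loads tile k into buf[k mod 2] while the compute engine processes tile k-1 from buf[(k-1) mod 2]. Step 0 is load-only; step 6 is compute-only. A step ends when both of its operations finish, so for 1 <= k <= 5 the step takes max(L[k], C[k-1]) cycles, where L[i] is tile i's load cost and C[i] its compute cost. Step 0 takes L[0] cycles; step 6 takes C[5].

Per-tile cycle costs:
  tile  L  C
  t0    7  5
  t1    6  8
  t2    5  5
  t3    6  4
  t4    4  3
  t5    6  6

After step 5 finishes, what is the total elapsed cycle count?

[0] DMA t0→A (7c) ∥ CU idle ⇒ 7c, clock 7
[1] DMA t1→B (6c) ∥ CU A:t0 (5c) ⇒ 6c, clock 13
[2] DMA t2→A (5c) ∥ CU B:t1 (8c) ⇒ 8c, clock 21
[3] DMA t3→B (6c) ∥ CU A:t2 (5c) ⇒ 6c, clock 27
[4] DMA t4→A (4c) ∥ CU B:t3 (4c) ⇒ 4c, clock 31
[5] DMA t5→B (6c) ∥ CU A:t4 (3c) ⇒ 6c, clock 37
[6] DMA idle ∥ CU B:t5 (6c) ⇒ 6c, clock 43

end_cycle[5] = 37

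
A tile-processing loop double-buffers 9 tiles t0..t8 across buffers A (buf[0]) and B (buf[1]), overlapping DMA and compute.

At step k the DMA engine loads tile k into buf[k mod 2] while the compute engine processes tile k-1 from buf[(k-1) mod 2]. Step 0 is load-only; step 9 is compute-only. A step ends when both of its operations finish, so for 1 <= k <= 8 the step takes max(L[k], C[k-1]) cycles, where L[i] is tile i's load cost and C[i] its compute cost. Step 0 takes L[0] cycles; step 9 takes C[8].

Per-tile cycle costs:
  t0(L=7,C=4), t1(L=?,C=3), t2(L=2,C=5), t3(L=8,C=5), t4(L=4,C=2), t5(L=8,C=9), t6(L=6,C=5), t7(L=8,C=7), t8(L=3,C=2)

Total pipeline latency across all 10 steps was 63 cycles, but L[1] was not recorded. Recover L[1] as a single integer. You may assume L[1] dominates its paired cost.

step 0 → dur = L[0]=7 = 7
step 1 → dur = max(L[1]=?, C[0]=4) = L[1]  (unknown; binding)
step 2 → dur = max(L[2]=2, C[1]=3) = 3
step 3 → dur = max(L[3]=8, C[2]=5) = 8
step 4 → dur = max(L[4]=4, C[3]=5) = 5
step 5 → dur = max(L[5]=8, C[4]=2) = 8
step 6 → dur = max(L[6]=6, C[5]=9) = 9
step 7 → dur = max(L[7]=8, C[6]=5) = 8
step 8 → dur = max(L[8]=3, C[7]=7) = 7
step 9 → dur = C[8]=2 = 2
sum of known step durations = 57
dur[1] = total - known = 63 - 57 = 6
L[1] is the binding max in step 1, so L[1] = dur[1] = 6

L[1] = 6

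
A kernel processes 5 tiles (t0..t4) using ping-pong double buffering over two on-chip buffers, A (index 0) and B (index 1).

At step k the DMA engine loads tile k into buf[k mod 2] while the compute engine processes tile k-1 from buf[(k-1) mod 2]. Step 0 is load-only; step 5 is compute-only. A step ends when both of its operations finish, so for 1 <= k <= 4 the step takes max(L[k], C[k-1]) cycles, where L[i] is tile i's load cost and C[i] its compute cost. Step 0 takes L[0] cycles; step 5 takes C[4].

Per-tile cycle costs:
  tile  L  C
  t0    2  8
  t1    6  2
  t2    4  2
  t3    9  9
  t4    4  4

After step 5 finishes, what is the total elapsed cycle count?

end_cycle[5] = 36

step 0: L[0]=2 → dur=2, Σ=2 | A=load:t0 B=idle [load-only]
step 1: L[1]=6 C[0]=8 → dur=8, Σ=10 | A=compute:t0 B=load:t1 [compute-bound]
step 2: L[2]=4 C[1]=2 → dur=4, Σ=14 | A=load:t2 B=compute:t1 [load-bound]
step 3: L[3]=9 C[2]=2 → dur=9, Σ=23 | A=compute:t2 B=load:t3 [load-bound]
step 4: L[4]=4 C[3]=9 → dur=9, Σ=32 | A=load:t4 B=compute:t3 [compute-bound]
step 5: C[4]=4 → dur=4, Σ=36 | A=compute:t4 B=idle [compute-only]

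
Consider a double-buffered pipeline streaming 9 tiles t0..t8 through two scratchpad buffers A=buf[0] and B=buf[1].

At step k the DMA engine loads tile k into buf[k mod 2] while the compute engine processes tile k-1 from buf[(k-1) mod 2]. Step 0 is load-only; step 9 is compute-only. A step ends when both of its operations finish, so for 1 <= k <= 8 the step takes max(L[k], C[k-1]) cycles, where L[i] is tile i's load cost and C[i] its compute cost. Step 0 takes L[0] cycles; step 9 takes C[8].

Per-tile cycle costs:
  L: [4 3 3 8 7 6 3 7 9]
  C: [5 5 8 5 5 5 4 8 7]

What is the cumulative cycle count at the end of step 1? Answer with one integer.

[0] DMA t0→A (4c) ∥ CU idle ⇒ 4c, clock 4
[1] DMA t1→B (3c) ∥ CU A:t0 (5c) ⇒ 5c, clock 9
[2] DMA t2→A (3c) ∥ CU B:t1 (5c) ⇒ 5c, clock 14
[3] DMA t3→B (8c) ∥ CU A:t2 (8c) ⇒ 8c, clock 22
[4] DMA t4→A (7c) ∥ CU B:t3 (5c) ⇒ 7c, clock 29
[5] DMA t5→B (6c) ∥ CU A:t4 (5c) ⇒ 6c, clock 35
[6] DMA t6→A (3c) ∥ CU B:t5 (5c) ⇒ 5c, clock 40
[7] DMA t7→B (7c) ∥ CU A:t6 (4c) ⇒ 7c, clock 47
[8] DMA t8→A (9c) ∥ CU B:t7 (8c) ⇒ 9c, clock 56
[9] DMA idle ∥ CU A:t8 (7c) ⇒ 7c, clock 63

end_cycle[1] = 9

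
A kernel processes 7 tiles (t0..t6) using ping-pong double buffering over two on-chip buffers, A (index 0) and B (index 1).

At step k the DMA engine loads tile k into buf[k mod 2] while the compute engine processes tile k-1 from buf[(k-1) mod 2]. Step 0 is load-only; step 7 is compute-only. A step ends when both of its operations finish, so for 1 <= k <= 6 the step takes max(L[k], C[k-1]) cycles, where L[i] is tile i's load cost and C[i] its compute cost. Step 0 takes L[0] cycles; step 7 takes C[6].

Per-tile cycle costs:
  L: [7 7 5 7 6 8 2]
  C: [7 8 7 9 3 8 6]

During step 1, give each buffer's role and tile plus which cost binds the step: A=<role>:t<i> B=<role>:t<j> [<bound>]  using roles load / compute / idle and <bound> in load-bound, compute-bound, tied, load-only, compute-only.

step 0: L[0]=7 → dur=7, Σ=7 | A=load:t0 B=idle [load-only]
step 1: L[1]=7 C[0]=7 → dur=7, Σ=14 | A=compute:t0 B=load:t1 [tied]
step 2: L[2]=5 C[1]=8 → dur=8, Σ=22 | A=load:t2 B=compute:t1 [compute-bound]
step 3: L[3]=7 C[2]=7 → dur=7, Σ=29 | A=compute:t2 B=load:t3 [tied]
step 4: L[4]=6 C[3]=9 → dur=9, Σ=38 | A=load:t4 B=compute:t3 [compute-bound]
step 5: L[5]=8 C[4]=3 → dur=8, Σ=46 | A=compute:t4 B=load:t5 [load-bound]
step 6: L[6]=2 C[5]=8 → dur=8, Σ=54 | A=load:t6 B=compute:t5 [compute-bound]
step 7: C[6]=6 → dur=6, Σ=60 | A=compute:t6 B=idle [compute-only]

step 1: A=compute:t0 B=load:t1 [tied]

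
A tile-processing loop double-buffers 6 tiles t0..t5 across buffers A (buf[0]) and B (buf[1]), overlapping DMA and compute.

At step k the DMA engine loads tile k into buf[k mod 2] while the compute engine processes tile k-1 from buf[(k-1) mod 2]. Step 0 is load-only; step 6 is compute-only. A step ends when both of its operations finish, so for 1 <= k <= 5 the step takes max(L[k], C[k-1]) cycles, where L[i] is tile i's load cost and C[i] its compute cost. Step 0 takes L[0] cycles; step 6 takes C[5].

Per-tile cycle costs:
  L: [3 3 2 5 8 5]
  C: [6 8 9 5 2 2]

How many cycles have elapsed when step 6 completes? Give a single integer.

  0. 3=3c; end=3; A:t0 B:-
  1. max(3,6)=6c; end=9; A:t0 B:t1
  2. max(2,8)=8c; end=17; A:t2 B:t1
  3. max(5,9)=9c; end=26; A:t2 B:t3
  4. max(8,5)=8c; end=34; A:t4 B:t3
  5. max(5,2)=5c; end=39; A:t4 B:t5
  6. 2=2c; end=41; A:t4 B:t5

end_cycle[6] = 41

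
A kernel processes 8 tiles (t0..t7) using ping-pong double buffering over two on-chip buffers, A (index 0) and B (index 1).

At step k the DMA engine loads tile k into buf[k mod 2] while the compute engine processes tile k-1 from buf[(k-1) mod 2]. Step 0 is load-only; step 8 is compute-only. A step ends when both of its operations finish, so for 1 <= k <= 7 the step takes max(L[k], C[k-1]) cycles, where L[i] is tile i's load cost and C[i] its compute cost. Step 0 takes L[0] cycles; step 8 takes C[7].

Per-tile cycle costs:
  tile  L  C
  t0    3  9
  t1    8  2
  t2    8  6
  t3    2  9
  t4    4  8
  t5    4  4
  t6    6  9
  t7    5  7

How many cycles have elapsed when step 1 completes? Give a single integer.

step 0: L[0]=3 → dur=3, Σ=3 | A=load:t0 B=idle [load-only]
step 1: L[1]=8 C[0]=9 → dur=9, Σ=12 | A=compute:t0 B=load:t1 [compute-bound]
step 2: L[2]=8 C[1]=2 → dur=8, Σ=20 | A=load:t2 B=compute:t1 [load-bound]
step 3: L[3]=2 C[2]=6 → dur=6, Σ=26 | A=compute:t2 B=load:t3 [compute-bound]
step 4: L[4]=4 C[3]=9 → dur=9, Σ=35 | A=load:t4 B=compute:t3 [compute-bound]
step 5: L[5]=4 C[4]=8 → dur=8, Σ=43 | A=compute:t4 B=load:t5 [compute-bound]
step 6: L[6]=6 C[5]=4 → dur=6, Σ=49 | A=load:t6 B=compute:t5 [load-bound]
step 7: L[7]=5 C[6]=9 → dur=9, Σ=58 | A=compute:t6 B=load:t7 [compute-bound]
step 8: C[7]=7 → dur=7, Σ=65 | A=idle B=compute:t7 [compute-only]

end_cycle[1] = 12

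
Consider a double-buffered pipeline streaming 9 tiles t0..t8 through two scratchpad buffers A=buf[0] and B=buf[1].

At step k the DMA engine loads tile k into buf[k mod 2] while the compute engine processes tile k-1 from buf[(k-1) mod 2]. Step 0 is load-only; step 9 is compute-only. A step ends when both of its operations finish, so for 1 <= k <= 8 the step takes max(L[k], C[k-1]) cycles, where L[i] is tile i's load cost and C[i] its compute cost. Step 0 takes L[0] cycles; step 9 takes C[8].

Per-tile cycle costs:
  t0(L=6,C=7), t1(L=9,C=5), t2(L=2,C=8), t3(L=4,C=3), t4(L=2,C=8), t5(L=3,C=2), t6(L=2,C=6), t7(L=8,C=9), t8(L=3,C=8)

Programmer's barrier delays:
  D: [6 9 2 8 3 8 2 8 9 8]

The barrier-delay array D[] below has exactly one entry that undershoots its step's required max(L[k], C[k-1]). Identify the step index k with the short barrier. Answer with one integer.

hazard at step 2

k=0 barrier L[0]=6→6c, D[0]=6 ok
k=1 barrier max(L[1]=9,C[0]=7)→9c, D[1]=9 ok
k=2 barrier max(L[2]=2,C[1]=5)→5c, D[2]=2 SHORT
k=3 barrier max(L[3]=4,C[2]=8)→8c, D[3]=8 ok
k=4 barrier max(L[4]=2,C[3]=3)→3c, D[4]=3 ok
k=5 barrier max(L[5]=3,C[4]=8)→8c, D[5]=8 ok
k=6 barrier max(L[6]=2,C[5]=2)→2c, D[6]=2 ok
k=7 barrier max(L[7]=8,C[6]=6)→8c, D[7]=8 ok
k=8 barrier max(L[8]=3,C[7]=9)→9c, D[8]=9 ok
k=9 barrier C[8]=8→8c, D[9]=8 ok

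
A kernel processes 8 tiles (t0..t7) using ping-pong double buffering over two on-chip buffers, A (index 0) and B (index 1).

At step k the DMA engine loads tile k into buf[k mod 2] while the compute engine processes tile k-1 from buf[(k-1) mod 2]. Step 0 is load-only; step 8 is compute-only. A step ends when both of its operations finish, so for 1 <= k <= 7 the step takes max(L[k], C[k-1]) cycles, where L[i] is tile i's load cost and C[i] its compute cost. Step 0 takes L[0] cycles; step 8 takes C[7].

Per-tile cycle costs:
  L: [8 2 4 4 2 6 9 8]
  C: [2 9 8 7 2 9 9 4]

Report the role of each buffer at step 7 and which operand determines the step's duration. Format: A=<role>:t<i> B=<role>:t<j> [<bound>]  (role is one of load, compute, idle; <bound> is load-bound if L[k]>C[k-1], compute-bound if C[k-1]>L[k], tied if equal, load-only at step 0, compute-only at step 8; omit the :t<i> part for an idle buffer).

step 0: L[0]=8 → dur=8, Σ=8 | A=load:t0 B=idle [load-only]
step 1: L[1]=2 C[0]=2 → dur=2, Σ=10 | A=compute:t0 B=load:t1 [tied]
step 2: L[2]=4 C[1]=9 → dur=9, Σ=19 | A=load:t2 B=compute:t1 [compute-bound]
step 3: L[3]=4 C[2]=8 → dur=8, Σ=27 | A=compute:t2 B=load:t3 [compute-bound]
step 4: L[4]=2 C[3]=7 → dur=7, Σ=34 | A=load:t4 B=compute:t3 [compute-bound]
step 5: L[5]=6 C[4]=2 → dur=6, Σ=40 | A=compute:t4 B=load:t5 [load-bound]
step 6: L[6]=9 C[5]=9 → dur=9, Σ=49 | A=load:t6 B=compute:t5 [tied]
step 7: L[7]=8 C[6]=9 → dur=9, Σ=58 | A=compute:t6 B=load:t7 [compute-bound]
step 8: C[7]=4 → dur=4, Σ=62 | A=idle B=compute:t7 [compute-only]

step 7: A=compute:t6 B=load:t7 [compute-bound]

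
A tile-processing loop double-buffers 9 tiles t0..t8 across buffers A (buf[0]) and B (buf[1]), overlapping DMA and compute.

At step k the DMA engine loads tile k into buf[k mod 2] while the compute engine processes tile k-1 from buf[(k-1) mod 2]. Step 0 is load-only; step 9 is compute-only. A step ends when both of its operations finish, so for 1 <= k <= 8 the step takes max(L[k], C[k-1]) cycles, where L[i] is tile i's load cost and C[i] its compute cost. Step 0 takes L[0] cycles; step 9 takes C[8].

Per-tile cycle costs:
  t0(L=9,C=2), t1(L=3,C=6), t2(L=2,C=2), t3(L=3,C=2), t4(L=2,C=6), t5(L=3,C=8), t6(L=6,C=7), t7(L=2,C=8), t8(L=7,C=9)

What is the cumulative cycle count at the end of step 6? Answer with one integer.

end_cycle[6] = 37

k=0 load=t0/9c comp=- wait=9 total=9
k=1 load=t1/3c comp=t0/2c wait=3 total=12
k=2 load=t2/2c comp=t1/6c wait=6 total=18
k=3 load=t3/3c comp=t2/2c wait=3 total=21
k=4 load=t4/2c comp=t3/2c wait=2 total=23
k=5 load=t5/3c comp=t4/6c wait=6 total=29
k=6 load=t6/6c comp=t5/8c wait=8 total=37
k=7 load=t7/2c comp=t6/7c wait=7 total=44
k=8 load=t8/7c comp=t7/8c wait=8 total=52
k=9 load=- comp=t8/9c wait=9 total=61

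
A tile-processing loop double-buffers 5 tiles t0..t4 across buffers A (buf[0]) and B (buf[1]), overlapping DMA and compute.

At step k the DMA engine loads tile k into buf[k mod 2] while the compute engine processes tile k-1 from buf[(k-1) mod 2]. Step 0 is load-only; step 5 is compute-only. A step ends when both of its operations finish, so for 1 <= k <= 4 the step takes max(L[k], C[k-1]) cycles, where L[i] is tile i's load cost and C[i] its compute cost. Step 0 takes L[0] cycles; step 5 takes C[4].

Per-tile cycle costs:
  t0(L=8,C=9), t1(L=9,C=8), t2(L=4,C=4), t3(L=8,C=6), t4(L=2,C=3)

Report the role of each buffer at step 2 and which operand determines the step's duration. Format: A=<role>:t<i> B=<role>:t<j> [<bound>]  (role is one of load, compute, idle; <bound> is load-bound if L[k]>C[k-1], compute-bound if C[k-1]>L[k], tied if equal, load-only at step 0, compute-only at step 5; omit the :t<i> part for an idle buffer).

step 2: A=load:t2 B=compute:t1 [compute-bound]

  0. 8=8c; end=8; A:t0 B:-
  1. max(9,9)=9c; end=17; A:t0 B:t1
  2. max(4,8)=8c; end=25; A:t2 B:t1
  3. max(8,4)=8c; end=33; A:t2 B:t3
  4. max(2,6)=6c; end=39; A:t4 B:t3
  5. 3=3c; end=42; A:t4 B:t3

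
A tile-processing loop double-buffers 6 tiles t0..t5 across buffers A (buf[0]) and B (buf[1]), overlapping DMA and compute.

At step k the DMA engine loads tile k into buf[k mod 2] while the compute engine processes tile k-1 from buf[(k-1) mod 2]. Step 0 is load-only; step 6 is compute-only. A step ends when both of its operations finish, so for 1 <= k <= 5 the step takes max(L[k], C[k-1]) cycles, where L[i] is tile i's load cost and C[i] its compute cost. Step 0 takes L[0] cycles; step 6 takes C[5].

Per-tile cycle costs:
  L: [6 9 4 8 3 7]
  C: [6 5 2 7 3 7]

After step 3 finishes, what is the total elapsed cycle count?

step 0: L[0]=6 → dur=6, Σ=6 | A=load:t0 B=idle [load-only]
step 1: L[1]=9 C[0]=6 → dur=9, Σ=15 | A=compute:t0 B=load:t1 [load-bound]
step 2: L[2]=4 C[1]=5 → dur=5, Σ=20 | A=load:t2 B=compute:t1 [compute-bound]
step 3: L[3]=8 C[2]=2 → dur=8, Σ=28 | A=compute:t2 B=load:t3 [load-bound]
step 4: L[4]=3 C[3]=7 → dur=7, Σ=35 | A=load:t4 B=compute:t3 [compute-bound]
step 5: L[5]=7 C[4]=3 → dur=7, Σ=42 | A=compute:t4 B=load:t5 [load-bound]
step 6: C[5]=7 → dur=7, Σ=49 | A=idle B=compute:t5 [compute-only]

end_cycle[3] = 28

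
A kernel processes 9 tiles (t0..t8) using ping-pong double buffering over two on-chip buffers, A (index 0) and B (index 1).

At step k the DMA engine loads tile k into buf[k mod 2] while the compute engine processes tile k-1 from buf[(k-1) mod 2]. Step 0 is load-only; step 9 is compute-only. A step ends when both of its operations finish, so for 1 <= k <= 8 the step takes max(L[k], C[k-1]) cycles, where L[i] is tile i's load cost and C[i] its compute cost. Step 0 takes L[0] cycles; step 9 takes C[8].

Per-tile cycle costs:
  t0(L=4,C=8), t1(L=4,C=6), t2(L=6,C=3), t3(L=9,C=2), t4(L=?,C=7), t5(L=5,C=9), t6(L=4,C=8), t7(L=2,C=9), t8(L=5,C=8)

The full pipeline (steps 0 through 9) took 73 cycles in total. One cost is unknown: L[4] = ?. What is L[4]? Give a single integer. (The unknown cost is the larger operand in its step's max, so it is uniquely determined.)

L[4] = 5

step 0 | dur = L[0]=4 = 4
step 1 | dur = max(L[1]=4, C[0]=8) = 8
step 2 | dur = max(L[2]=6, C[1]=6) = 6
step 3 | dur = max(L[3]=9, C[2]=3) = 9
step 4 | dur = max(L[4]=?, C[3]=2) = L[4]  (unknown; binding)
step 5 | dur = max(L[5]=5, C[4]=7) = 7
step 6 | dur = max(L[6]=4, C[5]=9) = 9
step 7 | dur = max(L[7]=2, C[6]=8) = 8
step 8 | dur = max(L[8]=5, C[7]=9) = 9
step 9 | dur = C[8]=8 = 8
sum of known step durations = 68
dur[4] = total - known = 73 - 68 = 5
L[4] is the binding max in step 4, so L[4] = dur[4] = 5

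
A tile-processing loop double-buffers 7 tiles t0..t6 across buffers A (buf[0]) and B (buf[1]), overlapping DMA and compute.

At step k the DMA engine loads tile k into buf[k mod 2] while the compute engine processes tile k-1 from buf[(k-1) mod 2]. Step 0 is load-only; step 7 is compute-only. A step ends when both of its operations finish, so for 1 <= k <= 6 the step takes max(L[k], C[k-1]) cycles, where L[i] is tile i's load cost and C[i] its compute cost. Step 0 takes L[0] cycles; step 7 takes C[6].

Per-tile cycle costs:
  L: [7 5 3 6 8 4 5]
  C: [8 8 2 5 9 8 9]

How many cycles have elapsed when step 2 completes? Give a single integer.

[0] DMA t0→A (7c) ∥ CU idle ⇒ 7c, clock 7
[1] DMA t1→B (5c) ∥ CU A:t0 (8c) ⇒ 8c, clock 15
[2] DMA t2→A (3c) ∥ CU B:t1 (8c) ⇒ 8c, clock 23
[3] DMA t3→B (6c) ∥ CU A:t2 (2c) ⇒ 6c, clock 29
[4] DMA t4→A (8c) ∥ CU B:t3 (5c) ⇒ 8c, clock 37
[5] DMA t5→B (4c) ∥ CU A:t4 (9c) ⇒ 9c, clock 46
[6] DMA t6→A (5c) ∥ CU B:t5 (8c) ⇒ 8c, clock 54
[7] DMA idle ∥ CU A:t6 (9c) ⇒ 9c, clock 63

end_cycle[2] = 23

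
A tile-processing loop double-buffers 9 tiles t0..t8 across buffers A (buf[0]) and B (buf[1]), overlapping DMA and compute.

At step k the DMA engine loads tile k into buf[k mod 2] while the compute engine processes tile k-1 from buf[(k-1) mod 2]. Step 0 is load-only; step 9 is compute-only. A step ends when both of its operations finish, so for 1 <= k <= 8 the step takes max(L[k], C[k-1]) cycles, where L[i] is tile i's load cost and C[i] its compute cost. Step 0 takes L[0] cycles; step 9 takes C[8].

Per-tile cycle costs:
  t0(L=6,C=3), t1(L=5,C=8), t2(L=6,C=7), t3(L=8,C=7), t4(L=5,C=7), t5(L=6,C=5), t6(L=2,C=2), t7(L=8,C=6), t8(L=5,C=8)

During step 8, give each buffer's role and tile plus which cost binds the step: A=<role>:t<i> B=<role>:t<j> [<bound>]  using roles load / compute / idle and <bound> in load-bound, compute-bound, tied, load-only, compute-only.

step 8: A=load:t8 B=compute:t7 [compute-bound]

  0. 6=6c; end=6; A:t0 B:-
  1. max(5,3)=5c; end=11; A:t0 B:t1
  2. max(6,8)=8c; end=19; A:t2 B:t1
  3. max(8,7)=8c; end=27; A:t2 B:t3
  4. max(5,7)=7c; end=34; A:t4 B:t3
  5. max(6,7)=7c; end=41; A:t4 B:t5
  6. max(2,5)=5c; end=46; A:t6 B:t5
  7. max(8,2)=8c; end=54; A:t6 B:t7
  8. max(5,6)=6c; end=60; A:t8 B:t7
  9. 8=8c; end=68; A:t8 B:t7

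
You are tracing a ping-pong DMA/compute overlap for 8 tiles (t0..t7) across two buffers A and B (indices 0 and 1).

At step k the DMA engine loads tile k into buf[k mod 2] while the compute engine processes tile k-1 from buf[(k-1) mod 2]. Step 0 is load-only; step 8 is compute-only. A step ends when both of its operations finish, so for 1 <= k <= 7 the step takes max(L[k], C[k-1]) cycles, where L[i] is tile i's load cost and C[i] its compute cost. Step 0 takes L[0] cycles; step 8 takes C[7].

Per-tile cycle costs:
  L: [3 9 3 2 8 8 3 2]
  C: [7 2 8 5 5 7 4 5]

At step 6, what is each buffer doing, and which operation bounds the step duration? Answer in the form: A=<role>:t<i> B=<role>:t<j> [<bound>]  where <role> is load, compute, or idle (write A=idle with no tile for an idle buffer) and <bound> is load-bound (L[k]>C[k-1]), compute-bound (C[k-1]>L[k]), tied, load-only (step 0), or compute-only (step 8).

step 6: A=load:t6 B=compute:t5 [compute-bound]

  0. 3=3c; end=3; A:t0 B:-
  1. max(9,7)=9c; end=12; A:t0 B:t1
  2. max(3,2)=3c; end=15; A:t2 B:t1
  3. max(2,8)=8c; end=23; A:t2 B:t3
  4. max(8,5)=8c; end=31; A:t4 B:t3
  5. max(8,5)=8c; end=39; A:t4 B:t5
  6. max(3,7)=7c; end=46; A:t6 B:t5
  7. max(2,4)=4c; end=50; A:t6 B:t7
  8. 5=5c; end=55; A:t6 B:t7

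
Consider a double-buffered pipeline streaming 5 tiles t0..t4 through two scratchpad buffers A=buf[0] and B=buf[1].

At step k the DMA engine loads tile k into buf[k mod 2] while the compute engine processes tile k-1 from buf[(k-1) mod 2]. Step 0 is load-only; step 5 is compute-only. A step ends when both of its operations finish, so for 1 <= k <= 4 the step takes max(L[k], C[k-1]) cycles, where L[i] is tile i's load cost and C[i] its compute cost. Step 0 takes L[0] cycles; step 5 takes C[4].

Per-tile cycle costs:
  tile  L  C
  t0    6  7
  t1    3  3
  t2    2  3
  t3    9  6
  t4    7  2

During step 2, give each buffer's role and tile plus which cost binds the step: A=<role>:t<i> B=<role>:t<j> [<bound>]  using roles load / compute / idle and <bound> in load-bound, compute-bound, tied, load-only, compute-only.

  0. 6=6c; end=6; A:t0 B:-
  1. max(3,7)=7c; end=13; A:t0 B:t1
  2. max(2,3)=3c; end=16; A:t2 B:t1
  3. max(9,3)=9c; end=25; A:t2 B:t3
  4. max(7,6)=7c; end=32; A:t4 B:t3
  5. 2=2c; end=34; A:t4 B:t3

step 2: A=load:t2 B=compute:t1 [compute-bound]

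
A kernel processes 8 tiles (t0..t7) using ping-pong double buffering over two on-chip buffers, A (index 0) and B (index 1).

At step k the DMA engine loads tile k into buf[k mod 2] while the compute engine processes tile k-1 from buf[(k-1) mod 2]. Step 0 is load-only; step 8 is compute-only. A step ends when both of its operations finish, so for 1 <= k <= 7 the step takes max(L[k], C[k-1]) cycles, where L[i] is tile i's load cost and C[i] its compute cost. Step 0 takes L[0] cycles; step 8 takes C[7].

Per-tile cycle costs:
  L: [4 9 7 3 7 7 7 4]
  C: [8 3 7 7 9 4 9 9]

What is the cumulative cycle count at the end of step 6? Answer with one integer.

end_cycle[6] = 50

k=0 load=t0/4c comp=- wait=4 total=4
k=1 load=t1/9c comp=t0/8c wait=9 total=13
k=2 load=t2/7c comp=t1/3c wait=7 total=20
k=3 load=t3/3c comp=t2/7c wait=7 total=27
k=4 load=t4/7c comp=t3/7c wait=7 total=34
k=5 load=t5/7c comp=t4/9c wait=9 total=43
k=6 load=t6/7c comp=t5/4c wait=7 total=50
k=7 load=t7/4c comp=t6/9c wait=9 total=59
k=8 load=- comp=t7/9c wait=9 total=68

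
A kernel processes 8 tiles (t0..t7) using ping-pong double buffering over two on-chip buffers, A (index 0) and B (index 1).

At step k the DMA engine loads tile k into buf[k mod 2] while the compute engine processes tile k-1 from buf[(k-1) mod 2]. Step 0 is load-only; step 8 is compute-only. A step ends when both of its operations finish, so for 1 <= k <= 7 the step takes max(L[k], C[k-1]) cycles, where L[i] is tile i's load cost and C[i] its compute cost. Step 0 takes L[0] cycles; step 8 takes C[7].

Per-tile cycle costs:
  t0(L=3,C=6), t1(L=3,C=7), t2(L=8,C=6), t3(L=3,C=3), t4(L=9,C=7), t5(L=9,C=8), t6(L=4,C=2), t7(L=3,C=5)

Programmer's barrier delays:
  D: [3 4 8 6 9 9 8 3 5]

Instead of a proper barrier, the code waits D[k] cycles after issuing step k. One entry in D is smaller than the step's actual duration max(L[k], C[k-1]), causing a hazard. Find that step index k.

[0] required=L[0]=3=3 vs D=3 ok
[1] required=max(L[1]=3,C[0]=6)=6 vs D=4 SHORT
[2] required=max(L[2]=8,C[1]=7)=8 vs D=8 ok
[3] required=max(L[3]=3,C[2]=6)=6 vs D=6 ok
[4] required=max(L[4]=9,C[3]=3)=9 vs D=9 ok
[5] required=max(L[5]=9,C[4]=7)=9 vs D=9 ok
[6] required=max(L[6]=4,C[5]=8)=8 vs D=8 ok
[7] required=max(L[7]=3,C[6]=2)=3 vs D=3 ok
[8] required=C[7]=5=5 vs D=5 ok

hazard at step 1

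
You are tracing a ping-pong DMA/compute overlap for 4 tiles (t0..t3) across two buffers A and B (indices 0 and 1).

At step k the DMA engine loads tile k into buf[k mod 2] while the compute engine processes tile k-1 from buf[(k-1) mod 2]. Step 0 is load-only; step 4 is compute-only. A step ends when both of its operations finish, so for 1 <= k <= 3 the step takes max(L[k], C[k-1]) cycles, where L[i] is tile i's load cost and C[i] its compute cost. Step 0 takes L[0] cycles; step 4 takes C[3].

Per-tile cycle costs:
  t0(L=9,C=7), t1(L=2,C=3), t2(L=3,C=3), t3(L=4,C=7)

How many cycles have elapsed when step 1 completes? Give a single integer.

end_cycle[1] = 16

[0] DMA t0→A (9c) ∥ CU idle ⇒ 9c, clock 9
[1] DMA t1→B (2c) ∥ CU A:t0 (7c) ⇒ 7c, clock 16
[2] DMA t2→A (3c) ∥ CU B:t1 (3c) ⇒ 3c, clock 19
[3] DMA t3→B (4c) ∥ CU A:t2 (3c) ⇒ 4c, clock 23
[4] DMA idle ∥ CU B:t3 (7c) ⇒ 7c, clock 30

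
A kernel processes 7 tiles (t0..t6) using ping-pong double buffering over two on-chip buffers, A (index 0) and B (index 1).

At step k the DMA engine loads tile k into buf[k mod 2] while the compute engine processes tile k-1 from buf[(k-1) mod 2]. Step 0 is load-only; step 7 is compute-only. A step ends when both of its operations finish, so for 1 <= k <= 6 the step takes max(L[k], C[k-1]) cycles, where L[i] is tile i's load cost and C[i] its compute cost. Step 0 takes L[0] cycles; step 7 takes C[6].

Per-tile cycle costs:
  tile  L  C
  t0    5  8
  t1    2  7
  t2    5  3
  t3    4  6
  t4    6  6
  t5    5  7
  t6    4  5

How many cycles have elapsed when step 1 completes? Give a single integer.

k=0 load=t0/5c comp=- wait=5 total=5
k=1 load=t1/2c comp=t0/8c wait=8 total=13
k=2 load=t2/5c comp=t1/7c wait=7 total=20
k=3 load=t3/4c comp=t2/3c wait=4 total=24
k=4 load=t4/6c comp=t3/6c wait=6 total=30
k=5 load=t5/5c comp=t4/6c wait=6 total=36
k=6 load=t6/4c comp=t5/7c wait=7 total=43
k=7 load=- comp=t6/5c wait=5 total=48

end_cycle[1] = 13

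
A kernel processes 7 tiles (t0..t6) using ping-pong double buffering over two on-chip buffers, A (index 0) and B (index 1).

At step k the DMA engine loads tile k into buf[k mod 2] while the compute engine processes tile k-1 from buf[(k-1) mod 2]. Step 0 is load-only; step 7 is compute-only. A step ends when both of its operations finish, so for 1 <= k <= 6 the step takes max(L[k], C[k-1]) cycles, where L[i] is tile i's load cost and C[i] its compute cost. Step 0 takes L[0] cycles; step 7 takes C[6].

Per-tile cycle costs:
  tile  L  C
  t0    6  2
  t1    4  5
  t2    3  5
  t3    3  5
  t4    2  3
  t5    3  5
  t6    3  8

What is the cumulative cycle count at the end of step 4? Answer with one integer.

[0] DMA t0→A (6c) ∥ CU idle ⇒ 6c, clock 6
[1] DMA t1→B (4c) ∥ CU A:t0 (2c) ⇒ 4c, clock 10
[2] DMA t2→A (3c) ∥ CU B:t1 (5c) ⇒ 5c, clock 15
[3] DMA t3→B (3c) ∥ CU A:t2 (5c) ⇒ 5c, clock 20
[4] DMA t4→A (2c) ∥ CU B:t3 (5c) ⇒ 5c, clock 25
[5] DMA t5→B (3c) ∥ CU A:t4 (3c) ⇒ 3c, clock 28
[6] DMA t6→A (3c) ∥ CU B:t5 (5c) ⇒ 5c, clock 33
[7] DMA idle ∥ CU A:t6 (8c) ⇒ 8c, clock 41

end_cycle[4] = 25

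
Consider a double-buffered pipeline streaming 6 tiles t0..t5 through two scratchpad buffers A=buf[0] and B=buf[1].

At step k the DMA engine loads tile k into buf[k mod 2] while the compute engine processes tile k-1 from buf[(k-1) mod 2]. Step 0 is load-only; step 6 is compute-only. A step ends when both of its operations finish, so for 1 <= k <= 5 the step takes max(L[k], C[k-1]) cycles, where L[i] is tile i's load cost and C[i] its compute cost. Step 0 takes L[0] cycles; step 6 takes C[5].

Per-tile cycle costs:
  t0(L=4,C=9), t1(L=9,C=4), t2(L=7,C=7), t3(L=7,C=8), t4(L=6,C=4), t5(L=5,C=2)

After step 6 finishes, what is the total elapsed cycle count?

end_cycle[6] = 42

step 0: L[0]=4 → dur=4, Σ=4 | A=load:t0 B=idle [load-only]
step 1: L[1]=9 C[0]=9 → dur=9, Σ=13 | A=compute:t0 B=load:t1 [tied]
step 2: L[2]=7 C[1]=4 → dur=7, Σ=20 | A=load:t2 B=compute:t1 [load-bound]
step 3: L[3]=7 C[2]=7 → dur=7, Σ=27 | A=compute:t2 B=load:t3 [tied]
step 4: L[4]=6 C[3]=8 → dur=8, Σ=35 | A=load:t4 B=compute:t3 [compute-bound]
step 5: L[5]=5 C[4]=4 → dur=5, Σ=40 | A=compute:t4 B=load:t5 [load-bound]
step 6: C[5]=2 → dur=2, Σ=42 | A=idle B=compute:t5 [compute-only]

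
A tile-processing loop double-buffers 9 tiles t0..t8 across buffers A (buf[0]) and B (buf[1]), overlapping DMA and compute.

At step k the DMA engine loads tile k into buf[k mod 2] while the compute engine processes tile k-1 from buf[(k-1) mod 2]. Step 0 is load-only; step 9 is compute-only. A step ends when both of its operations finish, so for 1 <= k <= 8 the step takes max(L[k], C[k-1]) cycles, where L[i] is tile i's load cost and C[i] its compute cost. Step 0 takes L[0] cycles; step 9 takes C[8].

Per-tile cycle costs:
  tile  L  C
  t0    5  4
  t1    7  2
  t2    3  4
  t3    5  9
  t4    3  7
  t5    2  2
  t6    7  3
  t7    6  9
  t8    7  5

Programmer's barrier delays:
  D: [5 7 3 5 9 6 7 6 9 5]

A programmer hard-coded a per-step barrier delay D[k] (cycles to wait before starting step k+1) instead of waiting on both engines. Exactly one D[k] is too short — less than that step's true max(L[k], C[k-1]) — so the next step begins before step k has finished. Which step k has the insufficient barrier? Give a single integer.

hazard at step 5

step 0: need L[0]=5 = 5; D[0]=5 ok
step 1: need max(L[1]=7,C[0]=4) = 7; D[1]=7 ok
step 2: need max(L[2]=3,C[1]=2) = 3; D[2]=3 ok
step 3: need max(L[3]=5,C[2]=4) = 5; D[3]=5 ok
step 4: need max(L[4]=3,C[3]=9) = 9; D[4]=9 ok
step 5: need max(L[5]=2,C[4]=7) = 7; D[5]=6 SHORT
step 6: need max(L[6]=7,C[5]=2) = 7; D[6]=7 ok
step 7: need max(L[7]=6,C[6]=3) = 6; D[7]=6 ok
step 8: need max(L[8]=7,C[7]=9) = 9; D[8]=9 ok
step 9: need C[8]=5 = 5; D[9]=5 ok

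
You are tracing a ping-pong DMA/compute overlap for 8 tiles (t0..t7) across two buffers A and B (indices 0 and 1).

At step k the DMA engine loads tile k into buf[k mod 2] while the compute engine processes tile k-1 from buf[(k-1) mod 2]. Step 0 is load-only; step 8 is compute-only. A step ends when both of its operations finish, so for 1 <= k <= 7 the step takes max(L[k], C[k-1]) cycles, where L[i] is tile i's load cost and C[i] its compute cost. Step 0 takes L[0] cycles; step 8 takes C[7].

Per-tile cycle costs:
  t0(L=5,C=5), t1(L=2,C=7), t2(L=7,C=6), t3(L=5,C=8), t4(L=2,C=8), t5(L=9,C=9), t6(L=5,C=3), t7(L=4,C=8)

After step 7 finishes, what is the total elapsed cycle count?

end_cycle[7] = 53

  0. 5=5c; end=5; A:t0 B:-
  1. max(2,5)=5c; end=10; A:t0 B:t1
  2. max(7,7)=7c; end=17; A:t2 B:t1
  3. max(5,6)=6c; end=23; A:t2 B:t3
  4. max(2,8)=8c; end=31; A:t4 B:t3
  5. max(9,8)=9c; end=40; A:t4 B:t5
  6. max(5,9)=9c; end=49; A:t6 B:t5
  7. max(4,3)=4c; end=53; A:t6 B:t7
  8. 8=8c; end=61; A:t6 B:t7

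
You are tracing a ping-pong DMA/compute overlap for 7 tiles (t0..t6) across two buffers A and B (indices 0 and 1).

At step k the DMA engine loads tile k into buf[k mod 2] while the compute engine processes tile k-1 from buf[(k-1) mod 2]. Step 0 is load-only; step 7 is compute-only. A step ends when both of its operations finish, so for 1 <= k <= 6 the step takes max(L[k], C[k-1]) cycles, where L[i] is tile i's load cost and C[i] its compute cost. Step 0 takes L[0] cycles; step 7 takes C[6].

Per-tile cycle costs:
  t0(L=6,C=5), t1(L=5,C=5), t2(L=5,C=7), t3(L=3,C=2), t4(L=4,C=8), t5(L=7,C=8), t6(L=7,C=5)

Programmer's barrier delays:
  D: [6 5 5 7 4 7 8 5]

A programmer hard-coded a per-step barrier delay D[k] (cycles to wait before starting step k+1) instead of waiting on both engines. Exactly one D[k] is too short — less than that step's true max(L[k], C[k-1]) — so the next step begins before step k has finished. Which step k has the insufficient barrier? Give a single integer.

hazard at step 5

[0] required=L[0]=6=6 vs D=6 ok
[1] required=max(L[1]=5,C[0]=5)=5 vs D=5 ok
[2] required=max(L[2]=5,C[1]=5)=5 vs D=5 ok
[3] required=max(L[3]=3,C[2]=7)=7 vs D=7 ok
[4] required=max(L[4]=4,C[3]=2)=4 vs D=4 ok
[5] required=max(L[5]=7,C[4]=8)=8 vs D=7 SHORT
[6] required=max(L[6]=7,C[5]=8)=8 vs D=8 ok
[7] required=C[6]=5=5 vs D=5 ok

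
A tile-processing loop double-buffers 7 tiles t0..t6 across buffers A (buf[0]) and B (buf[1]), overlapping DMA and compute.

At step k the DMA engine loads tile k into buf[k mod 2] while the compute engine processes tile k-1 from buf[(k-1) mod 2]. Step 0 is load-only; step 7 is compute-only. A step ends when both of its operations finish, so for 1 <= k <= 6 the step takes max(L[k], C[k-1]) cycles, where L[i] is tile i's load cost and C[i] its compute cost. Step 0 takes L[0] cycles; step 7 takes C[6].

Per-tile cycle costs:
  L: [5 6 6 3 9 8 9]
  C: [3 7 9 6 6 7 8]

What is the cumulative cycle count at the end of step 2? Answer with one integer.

end_cycle[2] = 18

  0. 5=5c; end=5; A:t0 B:-
  1. max(6,3)=6c; end=11; A:t0 B:t1
  2. max(6,7)=7c; end=18; A:t2 B:t1
  3. max(3,9)=9c; end=27; A:t2 B:t3
  4. max(9,6)=9c; end=36; A:t4 B:t3
  5. max(8,6)=8c; end=44; A:t4 B:t5
  6. max(9,7)=9c; end=53; A:t6 B:t5
  7. 8=8c; end=61; A:t6 B:t5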